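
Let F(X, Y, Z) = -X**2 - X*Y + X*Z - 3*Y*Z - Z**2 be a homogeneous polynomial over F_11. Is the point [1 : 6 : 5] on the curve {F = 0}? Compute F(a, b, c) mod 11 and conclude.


F(1,6,5) ≡ 4 (mod 11); P is NOT on the curve.

Evaluate F(1, 6, 5) term-by-term (mod 11).
  -X**2 ↦ -1·1·1·1 = -1
  -X*Y ↦ -1·1·6·1 = -6
  X*Z ↦ 1·1·1·5 = 5
  -3*Y*Z ↦ -3·1·6·5 = -90
  -Z**2 ↦ -1·1·1·25 = -25
Sum: F(1, 6, 5) = (-1) + (-6) + (5) + (-90) + (-25) = -117.
Reducing mod 11: -117 ≡ 4 (mod 11).
Since F(a, b, c) ≡ 4 ≠ 0 (mod 11), P does NOT lie on the curve.


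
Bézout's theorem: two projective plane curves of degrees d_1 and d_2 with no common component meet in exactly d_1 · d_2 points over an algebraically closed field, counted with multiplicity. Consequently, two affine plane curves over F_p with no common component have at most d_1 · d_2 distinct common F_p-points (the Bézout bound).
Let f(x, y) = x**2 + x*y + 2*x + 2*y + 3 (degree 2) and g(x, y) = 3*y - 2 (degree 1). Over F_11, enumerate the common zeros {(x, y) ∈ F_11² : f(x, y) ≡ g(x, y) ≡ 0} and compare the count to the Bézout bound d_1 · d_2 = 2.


Common zeros: ∅; count = 0; Bézout bound = 2.

deg(f) = 2, deg(g) = 1, so Bézout bound = 2.
Scan x ∈ F_11. For each x, list the y ∈ F_11 with f(x, y) ≡ 0 and those with g(x, y) ≡ 0 (mod 11); the common zeros in that column are the intersection.
  x = 0: f ≡ 0 at y ∈ {4}; g ≡ 0 at y ∈ {8}; common: ∅.
  x = 1: f ≡ 0 at y ∈ {9}; g ≡ 0 at y ∈ {8}; common: ∅.
  x = 2: f ≡ 0 at y ∈ {0}; g ≡ 0 at y ∈ {8}; common: ∅.
  x = 3: f ≡ 0 at y ∈ {3}; g ≡ 0 at y ∈ {8}; common: ∅.
  x = 4: f ≡ 0 at y ∈ {1}; g ≡ 0 at y ∈ {8}; common: ∅.
  x = 5: f ≡ 0 at y ∈ {4}; g ≡ 0 at y ∈ {8}; common: ∅.
  x = 6: f ≡ 0 at y ∈ {6}; g ≡ 0 at y ∈ {8}; common: ∅.
  x = 7: f ≡ 0 at y ∈ {0}; g ≡ 0 at y ∈ {8}; common: ∅.
  x = 8: f ≡ 0 at y ∈ {6}; g ≡ 0 at y ∈ {8}; common: ∅.
  x = 9: f ≡ 0 at y ∈ ∅; g ≡ 0 at y ∈ {8}; common: ∅.
  x = 10: f ≡ 0 at y ∈ {9}; g ≡ 0 at y ∈ {8}; common: ∅.
Collecting: common zeros = ∅, so the count is 0.
Comparison with the Bézout bound: 0 ≤ 2 = deg(f)·deg(g), as expected for curves with no common component (the affine F_11-count falls short of the bound because intersections may lie at infinity, over extension fields, or carry multiplicity).


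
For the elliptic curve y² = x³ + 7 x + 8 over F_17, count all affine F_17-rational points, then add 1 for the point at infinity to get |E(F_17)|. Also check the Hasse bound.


Affine points = {(0, 5), (0, 12), (1, 4), (1, 13), (2, 8), (2, 9), (4, 7), (4, 10), (5, 7), (5, 10), (7, 3), (7, 14), (8, 7), (8, 10), (9, 1), (9, 16), (12, 1), (12, 16), (13, 1), (13, 16), (16, 0)}; affine count = 21; |E(F_17)| = 22.

Discriminant check: Δ ∝ 4a³ + 27b² = 4·7³ + 27·8² = 4·343 + 27·64 ≡ 6 (mod 17). Nonzero ⇒ E is nonsingular.
For each x ∈ F_17, compute rhs = x³ + 7·x + 8 mod 17, then count y ∈ F_17 with y² ≡ rhs.
  x = 0: rhs = 8, matching y values: 5, 12 (2 points).
  x = 1: rhs = 16, matching y values: 4, 13 (2 points).
  x = 2: rhs = 13, matching y values: 8, 9 (2 points).
  x = 3: rhs = 5, matching y values: none (0 points).
  x = 4: rhs = 15, matching y values: 7, 10 (2 points).
  x = 5: rhs = 15, matching y values: 7, 10 (2 points).
  x = 6: rhs = 11, matching y values: none (0 points).
  x = 7: rhs = 9, matching y values: 3, 14 (2 points).
  x = 8: rhs = 15, matching y values: 7, 10 (2 points).
  x = 9: rhs = 1, matching y values: 1, 16 (2 points).
  x = 10: rhs = 7, matching y values: none (0 points).
  x = 11: rhs = 5, matching y values: none (0 points).
  x = 12: rhs = 1, matching y values: 1, 16 (2 points).
  x = 13: rhs = 1, matching y values: 1, 16 (2 points).
  x = 14: rhs = 11, matching y values: none (0 points).
  x = 15: rhs = 3, matching y values: none (0 points).
  x = 16: rhs = 0, matching y values: 0 (1 points).
Total affine count: 21.
Full point count |E(F_17)| = 21 + 1 = 22.
Hasse bound: |22 − (17+1)| = |4| = 4 ≤ 2√17 ≈ 8.2462 ✓.


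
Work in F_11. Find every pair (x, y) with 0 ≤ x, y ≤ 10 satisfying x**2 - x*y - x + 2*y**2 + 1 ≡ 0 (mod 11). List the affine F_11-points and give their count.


Affine F_11-points: {(0, 4), (0, 7), (1, 8), (1, 9), (4, 1), (5, 4), (8, 7), (8, 8), (9, 1), (9, 9)}; count = 10.

For each of the 121 pairs (x, y) ∈ F_11², evaluate f(x, y) mod 11. Record the zeros.
  x = 0: [0↦1, 1↦3, 2↦9, 3↦8, 4↦0, 5↦7, 6↦7, 7↦0, 8↦8, 9↦9, 10↦3]  zeros at y ∈ {4, 7}
  x = 1: [0↦1, 1↦2, 2↦7, 3↦5, 4↦7, 5↦2, 6↦1, 7↦4, 8↦0, 9↦0, 10↦4]  zeros at y ∈ {8, 9}
  x = 2: [0↦3, 1↦3, 2↦7, 3↦4, 4↦5, 5↦10, 6↦8, 7↦10, 8↦5, 9↦4, 10↦7]  zeros at y ∈ ∅
  x = 3: [0↦7, 1↦6, 2↦9, 3↦5, 4↦5, 5↦9, 6↦6, 7↦7, 8↦1, 9↦10, 10↦1]  zeros at y ∈ ∅
  x = 4: [0↦2, 1↦0, 2↦2, 3↦8, 4↦7, 5↦10, 6↦6, 7↦6, 8↦10, 9↦7, 10↦8]  zeros at y ∈ {1}
  x = 5: [0↦10, 1↦7, 2↦8, 3↦2, 4↦0, 5↦2, 6↦8, 7↦7, 8↦10, 9↦6, 10↦6]  zeros at y ∈ {4}
  x = 6: [0↦9, 1↦5, 2↦5, 3↦9, 4↦6, 5↦7, 6↦1, 7↦10, 8↦1, 9↦7, 10↦6]  zeros at y ∈ ∅
  x = 7: [0↦10, 1↦5, 2↦4, 3↦7, 4↦3, 5↦3, 6↦7, 7↦4, 8↦5, 9↦10, 10↦8]  zeros at y ∈ ∅
  x = 8: [0↦2, 1↦7, 2↦5, 3↦7, 4↦2, 5↦1, 6↦4, 7↦0, 8↦0, 9↦4, 10↦1]  zeros at y ∈ {7, 8}
  x = 9: [0↦7, 1↦0, 2↦8, 3↦9, 4↦3, 5↦1, 6↦3, 7↦9, 8↦8, 9↦0, 10↦7]  zeros at y ∈ {1, 9}
  x = 10: [0↦3, 1↦6, 2↦2, 3↦2, 4↦6, 5↦3, 6↦4, 7↦9, 8↦7, 9↦9, 10↦4]  zeros at y ∈ ∅
Collecting zeros: affine points = {(0, 4), (0, 7), (1, 8), (1, 9), (4, 1), (5, 4), (8, 7), (8, 8), (9, 1), (9, 9)}.
Total count |C(F_11)_aff| = 10.


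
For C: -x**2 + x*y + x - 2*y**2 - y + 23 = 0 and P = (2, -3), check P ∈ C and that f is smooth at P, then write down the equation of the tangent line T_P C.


Tangent line at P: -6*x + 13*y + 51 = 0.

Step 1: f(2, -3) = 0, so P lies on C.
Step 2: partial derivatives
  f_x(x, y) = -2*x + y + 1, f_y(x, y) = x - 4*y - 1.
  f_x(P) = -6, f_y(P) = 13 (gradient nonzero, so P is smooth).
Step 3: tangent line at P: -6·(x − 2) + 13·(y − -3) = 0.
Expanding: -6*x + 13*y + 51 = 0.


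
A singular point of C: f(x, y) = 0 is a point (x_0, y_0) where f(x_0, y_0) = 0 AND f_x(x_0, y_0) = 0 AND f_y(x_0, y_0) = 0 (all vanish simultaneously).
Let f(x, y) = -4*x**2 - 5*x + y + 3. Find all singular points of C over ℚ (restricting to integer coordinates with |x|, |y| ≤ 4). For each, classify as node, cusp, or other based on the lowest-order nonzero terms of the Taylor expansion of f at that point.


No singular points in the scanned grid; C is smooth there.

Compute partial derivatives:
  f_x = -8*x - 5.
  f_y = 1.
f_y = 1 is a nonzero constant, so f_y never vanishes: no point (x, y) can satisfy f = f_x = f_y = 0. In particular no (x, y) ∈ {−4, ..., 4}² is singular; the curve is smooth.


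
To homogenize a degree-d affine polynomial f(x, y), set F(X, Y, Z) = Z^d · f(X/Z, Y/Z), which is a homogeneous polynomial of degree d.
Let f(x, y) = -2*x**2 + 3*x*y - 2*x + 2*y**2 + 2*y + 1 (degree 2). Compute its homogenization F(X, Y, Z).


F(X, Y, Z) = -2*X**2 + 3*X*Y - 2*X*Z + 2*Y**2 + 2*Y*Z + Z**2

deg(f) = 2.
Substitute x = X/Z, y = Y/Z into f, then multiply by Z^2.
  monomial -2·x^2·y^0 ↦ -2·X^2·Y^0·Z^0.
  monomial 3·x^1·y^1 ↦ 3·X^1·Y^1·Z^0.
  monomial -2·x^1·y^0 ↦ -2·X^1·Y^0·Z^1.
  monomial 2·x^0·y^2 ↦ 2·X^0·Y^2·Z^0.
  monomial 2·x^0·y^1 ↦ 2·X^0·Y^1·Z^1.
  monomial 1·x^0·y^0 ↦ 1·X^0·Y^0·Z^2.
Collecting: F(X, Y, Z) = -2*X**2 + 3*X*Y - 2*X*Z + 2*Y**2 + 2*Y*Z + Z**2.


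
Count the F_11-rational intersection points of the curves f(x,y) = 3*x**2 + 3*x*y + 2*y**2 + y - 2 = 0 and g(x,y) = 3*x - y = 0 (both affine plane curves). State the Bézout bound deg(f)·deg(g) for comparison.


Common zeros: ∅; count = 0; Bézout bound = 2.

deg(f) = 2, deg(g) = 1, so Bézout bound = 2.
Scan x ∈ F_11. For each x, list the y ∈ F_11 with f(x, y) ≡ 0 and those with g(x, y) ≡ 0 (mod 11); the common zeros in that column are the intersection.
  x = 0: f ≡ 0 at y ∈ ∅; g ≡ 0 at y ∈ {0}; common: ∅.
  x = 1: f ≡ 0 at y ∈ ∅; g ≡ 0 at y ∈ {3}; common: ∅.
  x = 2: f ≡ 0 at y ∈ ∅; g ≡ 0 at y ∈ {6}; common: ∅.
  x = 3: f ≡ 0 at y ∈ ∅; g ≡ 0 at y ∈ {9}; common: ∅.
  x = 4: f ≡ 0 at y ∈ ∅; g ≡ 0 at y ∈ {1}; common: ∅.
  x = 5: f ≡ 0 at y ∈ ∅; g ≡ 0 at y ∈ {4}; common: ∅.
  x = 6: f ≡ 0 at y ∈ ∅; g ≡ 0 at y ∈ {7}; common: ∅.
  x = 7: f ≡ 0 at y ∈ ∅; g ≡ 0 at y ∈ {10}; common: ∅.
  x = 8: f ≡ 0 at y ∈ ∅; g ≡ 0 at y ∈ {2}; common: ∅.
  x = 9: f ≡ 0 at y ∈ {4}; g ≡ 0 at y ∈ {5}; common: ∅.
  x = 10: f ≡ 0 at y ∈ ∅; g ≡ 0 at y ∈ {8}; common: ∅.
Collecting: common zeros = ∅, so the count is 0.
Comparison with the Bézout bound: 0 ≤ 2 = deg(f)·deg(g), as expected for curves with no common component (the affine F_11-count falls short of the bound because intersections may lie at infinity, over extension fields, or carry multiplicity).


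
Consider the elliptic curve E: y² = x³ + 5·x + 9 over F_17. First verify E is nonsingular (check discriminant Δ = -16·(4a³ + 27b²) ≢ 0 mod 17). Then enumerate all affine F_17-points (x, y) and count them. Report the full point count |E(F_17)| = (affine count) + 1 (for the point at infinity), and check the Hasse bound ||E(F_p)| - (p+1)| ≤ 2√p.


Affine points = {(0, 3), (0, 14), (1, 7), (1, 10), (3, 0), (4, 5), (4, 12), (6, 0), (7, 8), (7, 9), (8, 0), (9, 1), (9, 16), (11, 1), (11, 16), (14, 1), (14, 16), (15, 5), (15, 12)}; affine count = 19; |E(F_17)| = 20.

Discriminant check: Δ ∝ 4a³ + 27b² = 4·5³ + 27·9² = 4·125 + 27·81 ≡ 1 (mod 17). Nonzero ⇒ E is nonsingular.
For each x ∈ F_17, compute rhs = x³ + 5·x + 9 mod 17, then count y ∈ F_17 with y² ≡ rhs.
  x = 0: rhs = 9, matching y values: 3, 14 (2 points).
  x = 1: rhs = 15, matching y values: 7, 10 (2 points).
  x = 2: rhs = 10, matching y values: none (0 points).
  x = 3: rhs = 0, matching y values: 0 (1 points).
  x = 4: rhs = 8, matching y values: 5, 12 (2 points).
  x = 5: rhs = 6, matching y values: none (0 points).
  x = 6: rhs = 0, matching y values: 0 (1 points).
  x = 7: rhs = 13, matching y values: 8, 9 (2 points).
  x = 8: rhs = 0, matching y values: 0 (1 points).
  x = 9: rhs = 1, matching y values: 1, 16 (2 points).
  x = 10: rhs = 5, matching y values: none (0 points).
  x = 11: rhs = 1, matching y values: 1, 16 (2 points).
  x = 12: rhs = 12, matching y values: none (0 points).
  x = 13: rhs = 10, matching y values: none (0 points).
  x = 14: rhs = 1, matching y values: 1, 16 (2 points).
  x = 15: rhs = 8, matching y values: 5, 12 (2 points).
  x = 16: rhs = 3, matching y values: none (0 points).
Total affine count: 19.
Full point count |E(F_17)| = 19 + 1 = 20.
Hasse bound: |20 − (17+1)| = |2| = 2 ≤ 2√17 ≈ 8.2462 ✓.


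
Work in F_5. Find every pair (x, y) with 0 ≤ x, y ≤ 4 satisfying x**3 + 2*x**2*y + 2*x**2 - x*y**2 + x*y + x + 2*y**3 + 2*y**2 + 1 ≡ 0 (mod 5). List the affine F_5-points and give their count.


Affine F_5-points: {(0, 1), (0, 2), (1, 0), (2, 2), (3, 4), (4, 3)}; count = 6.

For each of the 25 pairs (x, y) ∈ F_5², evaluate f(x, y) mod 5. Record the zeros.
  x = 0: [0↦1, 1↦0, 2↦0, 3↦3, 4↦1]  zeros at y ∈ {1, 2}
  x = 1: [0↦0, 1↦1, 2↦1, 3↦2, 4↦1]  zeros at y ∈ {0}
  x = 2: [0↦4, 1↦1, 2↦0, 3↦3, 4↦2]  zeros at y ∈ {2}
  x = 3: [0↦4, 1↦1, 2↦3, 3↦2, 4↦0]  zeros at y ∈ {4}
  x = 4: [0↦1, 1↦2, 2↦1, 3↦0, 4↦1]  zeros at y ∈ {3}
Collecting zeros: affine points = {(0, 1), (0, 2), (1, 0), (2, 2), (3, 4), (4, 3)}.
Total count |C(F_5)_aff| = 6.


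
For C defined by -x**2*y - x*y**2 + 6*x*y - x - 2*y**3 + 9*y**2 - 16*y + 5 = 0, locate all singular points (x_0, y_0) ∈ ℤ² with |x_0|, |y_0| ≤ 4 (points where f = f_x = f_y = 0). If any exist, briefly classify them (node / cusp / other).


Singular points: {(2, 1)}; classification: node.

Compute partial derivatives:
  f_x = -2*x*y - y**2 + 6*y - 1.
  f_y = -x**2 - 2*x*y + 6*x - 6*y**2 + 18*y - 16.
Scan x_0 ∈ {−4, ..., 4}. For each x_0, f_y(x_0, y) is a polynomial in y; find its integer roots y ∈ {−4, ..., 4}, then test f_x and f at those candidates.
  x = -4: f_y(-4, y) = -6*y**2 + 26*y - 56; no integer root y with |y| ≤ 4.
  x = -3: f_y(-3, y) = -6*y**2 + 24*y - 43; no integer root y with |y| ≤ 4.
  x = -2: f_y(-2, y) = -6*y**2 + 22*y - 32; no integer root y with |y| ≤ 4.
  x = -1: f_y(-1, y) = -6*y**2 + 20*y - 23; no integer root y with |y| ≤ 4.
  x = 0: f_y(0, y) = -6*y**2 + 18*y - 16; no integer root y with |y| ≤ 4.
  x = 1: f_y(1, y) = -6*y**2 + 16*y - 11; no integer root y with |y| ≤ 4.
  x = 2: f_y(2, y) = -6*y**2 + 14*y - 8; vanishes at y ∈ {1}. (2, 1): f_x = 0, f = 0 — SINGULAR.
  x = 3: f_y(3, y) = -6*y**2 + 12*y - 7; no integer root y with |y| ≤ 4.
  x = 4: f_y(4, y) = -6*y**2 + 10*y - 8; no integer root y with |y| ≤ 4.
Only singular point on the grid: (2, 1).
Classify: substitute x = 2 + u, y = 1 + v and expand: f = -u**2*v - u**2 - u*v**2 - 2*v**3 + v**2.
No constant or linear terms (consistent with a singular point). Quadratic part: -u**2 + v**2. Cubic part: -u**2*v - u*v**2 - 2*v**3.
The quadratic part v**2 - u**2 = (v − u)(v + u) splits into two distinct linear factors, so there are two distinct tangent lines y − 1 = ±(x − 2) — this is a node (ordinary double point).
Classification: node.


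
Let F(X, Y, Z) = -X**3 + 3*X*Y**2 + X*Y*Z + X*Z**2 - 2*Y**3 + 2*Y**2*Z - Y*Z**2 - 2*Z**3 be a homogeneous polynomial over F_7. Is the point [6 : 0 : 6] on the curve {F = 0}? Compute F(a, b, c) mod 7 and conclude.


F(6,0,6) ≡ 2 (mod 7); P is NOT on the curve.

Evaluate F(6, 0, 6) term-by-term (mod 7).
  -X**3 ↦ -1·216·1·1 = -216
  3*X*Y**2 ↦ 3·6·0·1 = 0
  X*Y*Z ↦ 1·6·0·6 = 0
  X*Z**2 ↦ 1·6·1·36 = 216
  -2*Y**3 ↦ -2·1·0·1 = 0
  2*Y**2*Z ↦ 2·1·0·6 = 0
  -Y*Z**2 ↦ -1·1·0·36 = 0
  -2*Z**3 ↦ -2·1·1·216 = -432
Sum: F(6, 0, 6) = (-216) + (0) + (0) + (216) + (0) + (0) + (0) + (-432) = -432.
Reducing mod 7: -432 ≡ 2 (mod 7).
Since F(a, b, c) ≡ 2 ≠ 0 (mod 7), P does NOT lie on the curve.


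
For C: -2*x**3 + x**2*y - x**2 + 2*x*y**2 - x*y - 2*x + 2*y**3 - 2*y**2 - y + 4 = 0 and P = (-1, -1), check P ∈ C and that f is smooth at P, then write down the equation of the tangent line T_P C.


Tangent line at P: -x + 15*y + 14 = 0.

Step 1: f(-1, -1) = 0, so P lies on C.
Step 2: partial derivatives
  f_x(x, y) = -6*x**2 + 2*x*y - 2*x + 2*y**2 - y - 2, f_y(x, y) = x**2 + 4*x*y - x + 6*y**2 - 4*y - 1.
  f_x(P) = -1, f_y(P) = 15 (gradient nonzero, so P is smooth).
Step 3: tangent line at P: -1·(x − -1) + 15·(y − -1) = 0.
Expanding: -x + 15*y + 14 = 0.


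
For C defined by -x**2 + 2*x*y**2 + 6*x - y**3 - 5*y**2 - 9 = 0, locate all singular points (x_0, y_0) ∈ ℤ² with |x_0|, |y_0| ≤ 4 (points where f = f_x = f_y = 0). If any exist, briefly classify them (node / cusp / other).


Singular points: {(3, 0)}; classification: node.

Compute partial derivatives:
  f_x = -2*x + 2*y**2 + 6.
  f_y = 4*x*y - 3*y**2 - 10*y.
Scan x_0 ∈ {−4, ..., 4}. For each x_0, f_y(x_0, y) is a polynomial in y; find its integer roots y ∈ {−4, ..., 4}, then test f_x and f at those candidates.
  x = -4: f_y(-4, y) = -3*y**2 - 26*y; vanishes at y ∈ {0}. (-4, 0): f_x = 14 ≠ 0.
  x = -3: f_y(-3, y) = -3*y**2 - 22*y; vanishes at y ∈ {0}. (-3, 0): f_x = 12 ≠ 0.
  x = -2: f_y(-2, y) = -3*y**2 - 18*y; vanishes at y ∈ {0}. (-2, 0): f_x = 10 ≠ 0.
  x = -1: f_y(-1, y) = -3*y**2 - 14*y; vanishes at y ∈ {0}. (-1, 0): f_x = 8 ≠ 0.
  x = 0: f_y(0, y) = -3*y**2 - 10*y; vanishes at y ∈ {0}. (0, 0): f_x = 6 ≠ 0.
  x = 1: f_y(1, y) = -3*y**2 - 6*y; vanishes at y ∈ {-2, 0}. (1, -2): f_x = 12 ≠ 0; (1, 0): f_x = 4 ≠ 0.
  x = 2: f_y(2, y) = -3*y**2 - 2*y; vanishes at y ∈ {0}. (2, 0): f_x = 2 ≠ 0.
  x = 3: f_y(3, y) = -3*y**2 + 2*y; vanishes at y ∈ {0}. (3, 0): f_x = 0, f = 0 — SINGULAR.
  x = 4: f_y(4, y) = -3*y**2 + 6*y; vanishes at y ∈ {0, 2}. (4, 0): f_x = -2 ≠ 0; (4, 2): f_x = 6 ≠ 0.
Only singular point on the grid: (3, 0).
Classify: substitute x = 3 + u, y = 0 + v and expand: f = -u**2 + 2*u*v**2 - v**3 + v**2.
No constant or linear terms (consistent with a singular point). Quadratic part: -u**2 + v**2. Cubic part: 2*u*v**2 - v**3.
The quadratic part v**2 - u**2 = (v − u)(v + u) splits into two distinct linear factors, so there are two distinct tangent lines y − 0 = ±(x − 3) — this is a node (ordinary double point).
Classification: node.


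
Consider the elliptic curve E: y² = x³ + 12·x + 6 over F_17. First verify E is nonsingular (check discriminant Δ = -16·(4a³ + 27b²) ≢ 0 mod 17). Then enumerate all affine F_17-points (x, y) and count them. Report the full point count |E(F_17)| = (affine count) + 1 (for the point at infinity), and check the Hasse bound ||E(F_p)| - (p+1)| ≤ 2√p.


Affine points = {(1, 6), (1, 11), (2, 2), (2, 15), (3, 1), (3, 16), (4, 4), (4, 13), (5, 2), (5, 15), (7, 5), (7, 12), (8, 6), (8, 11), (10, 2), (10, 15), (12, 5), (12, 12), (13, 8), (13, 9), (15, 5), (15, 12)}; affine count = 22; |E(F_17)| = 23.

Discriminant check: Δ ∝ 4a³ + 27b² = 4·12³ + 27·6² = 4·1728 + 27·36 ≡ 13 (mod 17). Nonzero ⇒ E is nonsingular.
For each x ∈ F_17, compute rhs = x³ + 12·x + 6 mod 17, then count y ∈ F_17 with y² ≡ rhs.
  x = 0: rhs = 6, matching y values: none (0 points).
  x = 1: rhs = 2, matching y values: 6, 11 (2 points).
  x = 2: rhs = 4, matching y values: 2, 15 (2 points).
  x = 3: rhs = 1, matching y values: 1, 16 (2 points).
  x = 4: rhs = 16, matching y values: 4, 13 (2 points).
  x = 5: rhs = 4, matching y values: 2, 15 (2 points).
  x = 6: rhs = 5, matching y values: none (0 points).
  x = 7: rhs = 8, matching y values: 5, 12 (2 points).
  x = 8: rhs = 2, matching y values: 6, 11 (2 points).
  x = 9: rhs = 10, matching y values: none (0 points).
  x = 10: rhs = 4, matching y values: 2, 15 (2 points).
  x = 11: rhs = 7, matching y values: none (0 points).
  x = 12: rhs = 8, matching y values: 5, 12 (2 points).
  x = 13: rhs = 13, matching y values: 8, 9 (2 points).
  x = 14: rhs = 11, matching y values: none (0 points).
  x = 15: rhs = 8, matching y values: 5, 12 (2 points).
  x = 16: rhs = 10, matching y values: none (0 points).
Total affine count: 22.
Full point count |E(F_17)| = 22 + 1 = 23.
Hasse bound: |23 − (17+1)| = |5| = 5 ≤ 2√17 ≈ 8.2462 ✓.


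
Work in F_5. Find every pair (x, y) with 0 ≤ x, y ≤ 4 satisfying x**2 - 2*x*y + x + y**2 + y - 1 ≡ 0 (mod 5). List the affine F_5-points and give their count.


Affine F_5-points: {(0, 2), (2, 0), (2, 3), (3, 2), (3, 3)}; count = 5.

For each of the 25 pairs (x, y) ∈ F_5², evaluate f(x, y) mod 5. Record the zeros.
  x = 0: [0↦4, 1↦1, 2↦0, 3↦1, 4↦4]  zeros at y ∈ {2}
  x = 1: [0↦1, 1↦1, 2↦3, 3↦2, 4↦3]  zeros at y ∈ ∅
  x = 2: [0↦0, 1↦3, 2↦3, 3↦0, 4↦4]  zeros at y ∈ {0, 3}
  x = 3: [0↦1, 1↦2, 2↦0, 3↦0, 4↦2]  zeros at y ∈ {2, 3}
  x = 4: [0↦4, 1↦3, 2↦4, 3↦2, 4↦2]  zeros at y ∈ ∅
Collecting zeros: affine points = {(0, 2), (2, 0), (2, 3), (3, 2), (3, 3)}.
Total count |C(F_5)_aff| = 5.


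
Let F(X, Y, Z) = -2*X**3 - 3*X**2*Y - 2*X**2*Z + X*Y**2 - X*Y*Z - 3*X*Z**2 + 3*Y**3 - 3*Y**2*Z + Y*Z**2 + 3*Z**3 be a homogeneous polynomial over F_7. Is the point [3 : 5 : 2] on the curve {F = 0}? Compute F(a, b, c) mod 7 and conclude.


F(3,5,2) ≡ 4 (mod 7); P is NOT on the curve.

Evaluate F(3, 5, 2) term-by-term (mod 7).
  -2*X**3 ↦ -2·27·1·1 = -54
  -3*X**2*Y ↦ -3·9·5·1 = -135
  -2*X**2*Z ↦ -2·9·1·2 = -36
  X*Y**2 ↦ 1·3·25·1 = 75
  -X*Y*Z ↦ -1·3·5·2 = -30
  -3*X*Z**2 ↦ -3·3·1·4 = -36
  3*Y**3 ↦ 3·1·125·1 = 375
  -3*Y**2*Z ↦ -3·1·25·2 = -150
  Y*Z**2 ↦ 1·1·5·4 = 20
  3*Z**3 ↦ 3·1·1·8 = 24
Sum: F(3, 5, 2) = (-54) + (-135) + (-36) + (75) + (-30) + (-36) + (375) + (-150) + (20) + (24) = 53.
Reducing mod 7: 53 ≡ 4 (mod 7).
Since F(a, b, c) ≡ 4 ≠ 0 (mod 7), P does NOT lie on the curve.


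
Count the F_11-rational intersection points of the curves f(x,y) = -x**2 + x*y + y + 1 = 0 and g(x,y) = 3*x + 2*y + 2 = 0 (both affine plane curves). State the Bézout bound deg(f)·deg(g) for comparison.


Common zeros: {(0, 10), (10, 6)}; count = 2; Bézout bound = 2.

deg(f) = 2, deg(g) = 1, so Bézout bound = 2.
Scan x ∈ F_11. For each x, list the y ∈ F_11 with f(x, y) ≡ 0 and those with g(x, y) ≡ 0 (mod 11); the common zeros in that column are the intersection.
  x = 0: f ≡ 0 at y ∈ {10}; g ≡ 0 at y ∈ {10}; common: {10}.
  x = 1: f ≡ 0 at y ∈ {0}; g ≡ 0 at y ∈ {3}; common: ∅.
  x = 2: f ≡ 0 at y ∈ {1}; g ≡ 0 at y ∈ {7}; common: ∅.
  x = 3: f ≡ 0 at y ∈ {2}; g ≡ 0 at y ∈ {0}; common: ∅.
  x = 4: f ≡ 0 at y ∈ {3}; g ≡ 0 at y ∈ {4}; common: ∅.
  x = 5: f ≡ 0 at y ∈ {4}; g ≡ 0 at y ∈ {8}; common: ∅.
  x = 6: f ≡ 0 at y ∈ {5}; g ≡ 0 at y ∈ {1}; common: ∅.
  x = 7: f ≡ 0 at y ∈ {6}; g ≡ 0 at y ∈ {5}; common: ∅.
  x = 8: f ≡ 0 at y ∈ {7}; g ≡ 0 at y ∈ {9}; common: ∅.
  x = 9: f ≡ 0 at y ∈ {8}; g ≡ 0 at y ∈ {2}; common: ∅.
  x = 10: f ≡ 0 at y ∈ {0, 1, 2, 3, 4, 5, 6, 7, 8, 9, 10}; g ≡ 0 at y ∈ {6}; common: {6}.
Collecting: common zeros = {(0, 10), (10, 6)}, so the count is 2.
Comparison with the Bézout bound: 2 ≤ 2 = deg(f)·deg(g), as expected for curves with no common component (the bound is attained).


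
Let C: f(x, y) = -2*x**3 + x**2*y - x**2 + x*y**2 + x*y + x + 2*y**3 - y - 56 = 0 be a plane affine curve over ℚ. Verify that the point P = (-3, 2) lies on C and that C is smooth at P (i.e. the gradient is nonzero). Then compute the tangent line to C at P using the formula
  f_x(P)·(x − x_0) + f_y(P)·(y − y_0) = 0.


Tangent line at P: -53*x + 17*y - 193 = 0.

Step 1: f(-3, 2) = 0, so P lies on C.
Step 2: partial derivatives
  f_x(x, y) = -6*x**2 + 2*x*y - 2*x + y**2 + y + 1, f_y(x, y) = x**2 + 2*x*y + x + 6*y**2 - 1.
  f_x(P) = -53, f_y(P) = 17 (gradient nonzero, so P is smooth).
Step 3: tangent line at P: -53·(x − -3) + 17·(y − 2) = 0.
Expanding: -53*x + 17*y - 193 = 0.


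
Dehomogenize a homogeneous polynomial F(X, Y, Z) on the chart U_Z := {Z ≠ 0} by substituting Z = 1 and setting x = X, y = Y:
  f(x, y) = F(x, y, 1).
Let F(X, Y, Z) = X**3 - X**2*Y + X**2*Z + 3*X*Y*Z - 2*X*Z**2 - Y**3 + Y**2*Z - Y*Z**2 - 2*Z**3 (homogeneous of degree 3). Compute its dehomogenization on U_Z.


f(x, y) = x**3 - x**2*y + x**2 + 3*x*y - 2*x - y**3 + y**2 - y - 2

On U_Z we set Z = 1. Each monomial c·X^i·Y^j·Z^k in F becomes c·x^i·y^j·1^k = c·x^i·y^j.
Substituting Z = 1: F(X, Y, 1) = x**3 - x**2*y + x**2 + 3*x*y - 2*x - y**3 + y**2 - y - 2.
Note: deg(f) ≤ deg(F) = 3; strict inequality happens when F is divisible by Z (lost terms).


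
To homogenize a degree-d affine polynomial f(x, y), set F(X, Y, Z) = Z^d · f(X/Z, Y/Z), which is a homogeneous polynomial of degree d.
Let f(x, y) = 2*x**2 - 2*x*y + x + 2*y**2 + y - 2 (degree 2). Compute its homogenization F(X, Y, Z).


F(X, Y, Z) = 2*X**2 - 2*X*Y + X*Z + 2*Y**2 + Y*Z - 2*Z**2

deg(f) = 2.
Substitute x = X/Z, y = Y/Z into f, then multiply by Z^2.
  monomial 2·x^2·y^0 ↦ 2·X^2·Y^0·Z^0.
  monomial -2·x^1·y^1 ↦ -2·X^1·Y^1·Z^0.
  monomial 1·x^1·y^0 ↦ 1·X^1·Y^0·Z^1.
  monomial 2·x^0·y^2 ↦ 2·X^0·Y^2·Z^0.
  monomial 1·x^0·y^1 ↦ 1·X^0·Y^1·Z^1.
  monomial -2·x^0·y^0 ↦ -2·X^0·Y^0·Z^2.
Collecting: F(X, Y, Z) = 2*X**2 - 2*X*Y + X*Z + 2*Y**2 + Y*Z - 2*Z**2.


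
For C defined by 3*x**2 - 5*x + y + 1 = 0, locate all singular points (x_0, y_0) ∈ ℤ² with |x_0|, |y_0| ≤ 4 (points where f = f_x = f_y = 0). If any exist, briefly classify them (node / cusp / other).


No singular points in the scanned grid; C is smooth there.

Compute partial derivatives:
  f_x = 6*x - 5.
  f_y = 1.
f_y = 1 is a nonzero constant, so f_y never vanishes: no point (x, y) can satisfy f = f_x = f_y = 0. In particular no (x, y) ∈ {−4, ..., 4}² is singular; the curve is smooth.


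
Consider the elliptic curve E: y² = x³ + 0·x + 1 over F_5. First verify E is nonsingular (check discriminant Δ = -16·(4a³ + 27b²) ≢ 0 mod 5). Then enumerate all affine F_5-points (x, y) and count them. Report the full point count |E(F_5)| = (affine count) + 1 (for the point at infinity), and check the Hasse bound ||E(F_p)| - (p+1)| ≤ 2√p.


Affine points = {(0, 1), (0, 4), (2, 2), (2, 3), (4, 0)}; affine count = 5; |E(F_5)| = 6.

Discriminant check: Δ ∝ 4a³ + 27b² = 4·0³ + 27·1² = 4·0 + 27·1 ≡ 2 (mod 5). Nonzero ⇒ E is nonsingular.
For each x ∈ F_5, compute rhs = x³ + 0·x + 1 mod 5, then count y ∈ F_5 with y² ≡ rhs.
  x = 0: rhs = 1, matching y values: 1, 4 (2 points).
  x = 1: rhs = 2, matching y values: none (0 points).
  x = 2: rhs = 4, matching y values: 2, 3 (2 points).
  x = 3: rhs = 3, matching y values: none (0 points).
  x = 4: rhs = 0, matching y values: 0 (1 points).
Total affine count: 5.
Full point count |E(F_5)| = 5 + 1 = 6.
Hasse bound: |6 − (5+1)| = |0| = 0 ≤ 2√5 ≈ 4.4721 ✓.


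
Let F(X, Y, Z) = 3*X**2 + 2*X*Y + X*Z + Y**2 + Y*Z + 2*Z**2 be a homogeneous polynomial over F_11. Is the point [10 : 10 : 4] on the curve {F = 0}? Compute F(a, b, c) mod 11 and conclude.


F(10,10,4) ≡ 8 (mod 11); P is NOT on the curve.

Evaluate F(10, 10, 4) term-by-term (mod 11).
  3*X**2 ↦ 3·100·1·1 = 300
  2*X*Y ↦ 2·10·10·1 = 200
  X*Z ↦ 1·10·1·4 = 40
  Y**2 ↦ 1·1·100·1 = 100
  Y*Z ↦ 1·1·10·4 = 40
  2*Z**2 ↦ 2·1·1·16 = 32
Sum: F(10, 10, 4) = (300) + (200) + (40) + (100) + (40) + (32) = 712.
Reducing mod 11: 712 ≡ 8 (mod 11).
Since F(a, b, c) ≡ 8 ≠ 0 (mod 11), P does NOT lie on the curve.


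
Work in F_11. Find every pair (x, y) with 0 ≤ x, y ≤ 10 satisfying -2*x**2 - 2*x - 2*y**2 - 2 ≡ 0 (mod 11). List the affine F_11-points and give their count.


Affine F_11-points: {(2, 2), (2, 9), (3, 3), (3, 8), (4, 1), (4, 10), (6, 1), (6, 10), (7, 3), (7, 8), (8, 2), (8, 9)}; count = 12.

For each of the 121 pairs (x, y) ∈ F_11², evaluate f(x, y) mod 11. Record the zeros.
  x = 0: [0↦9, 1↦7, 2↦1, 3↦2, 4↦10, 5↦3, 6↦3, 7↦10, 8↦2, 9↦1, 10↦7]  zeros at y ∈ ∅
  x = 1: [0↦5, 1↦3, 2↦8, 3↦9, 4↦6, 5↦10, 6↦10, 7↦6, 8↦9, 9↦8, 10↦3]  zeros at y ∈ ∅
  x = 2: [0↦8, 1↦6, 2↦0, 3↦1, 4↦9, 5↦2, 6↦2, 7↦9, 8↦1, 9↦0, 10↦6]  zeros at y ∈ {2, 9}
  x = 3: [0↦7, 1↦5, 2↦10, 3↦0, 4↦8, 5↦1, 6↦1, 7↦8, 8↦0, 9↦10, 10↦5]  zeros at y ∈ {3, 8}
  x = 4: [0↦2, 1↦0, 2↦5, 3↦6, 4↦3, 5↦7, 6↦7, 7↦3, 8↦6, 9↦5, 10↦0]  zeros at y ∈ {1, 10}
  x = 5: [0↦4, 1↦2, 2↦7, 3↦8, 4↦5, 5↦9, 6↦9, 7↦5, 8↦8, 9↦7, 10↦2]  zeros at y ∈ ∅
  x = 6: [0↦2, 1↦0, 2↦5, 3↦6, 4↦3, 5↦7, 6↦7, 7↦3, 8↦6, 9↦5, 10↦0]  zeros at y ∈ {1, 10}
  x = 7: [0↦7, 1↦5, 2↦10, 3↦0, 4↦8, 5↦1, 6↦1, 7↦8, 8↦0, 9↦10, 10↦5]  zeros at y ∈ {3, 8}
  x = 8: [0↦8, 1↦6, 2↦0, 3↦1, 4↦9, 5↦2, 6↦2, 7↦9, 8↦1, 9↦0, 10↦6]  zeros at y ∈ {2, 9}
  x = 9: [0↦5, 1↦3, 2↦8, 3↦9, 4↦6, 5↦10, 6↦10, 7↦6, 8↦9, 9↦8, 10↦3]  zeros at y ∈ ∅
  x = 10: [0↦9, 1↦7, 2↦1, 3↦2, 4↦10, 5↦3, 6↦3, 7↦10, 8↦2, 9↦1, 10↦7]  zeros at y ∈ ∅
Collecting zeros: affine points = {(2, 2), (2, 9), (3, 3), (3, 8), (4, 1), (4, 10), (6, 1), (6, 10), (7, 3), (7, 8), (8, 2), (8, 9)}.
Total count |C(F_11)_aff| = 12.


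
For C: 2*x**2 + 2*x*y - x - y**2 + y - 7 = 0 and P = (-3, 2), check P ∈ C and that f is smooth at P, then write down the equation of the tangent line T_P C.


Tangent line at P: -9*x - 9*y - 9 = 0.

Step 1: f(-3, 2) = 0, so P lies on C.
Step 2: partial derivatives
  f_x(x, y) = 4*x + 2*y - 1, f_y(x, y) = 2*x - 2*y + 1.
  f_x(P) = -9, f_y(P) = -9 (gradient nonzero, so P is smooth).
Step 3: tangent line at P: -9·(x − -3) + -9·(y − 2) = 0.
Expanding: -9*x - 9*y - 9 = 0.


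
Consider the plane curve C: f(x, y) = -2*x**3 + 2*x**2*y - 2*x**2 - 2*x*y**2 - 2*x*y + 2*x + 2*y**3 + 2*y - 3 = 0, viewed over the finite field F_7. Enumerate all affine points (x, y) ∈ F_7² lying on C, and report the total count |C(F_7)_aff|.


Affine F_7-points: {(0, 4), (0, 6), (1, 2), (2, 6), (3, 2), (3, 6), (4, 2), (5, 1), (5, 3)}; count = 9.

For each of the 49 pairs (x, y) ∈ F_7², evaluate f(x, y) mod 7. Record the zeros.
  x = 0: [0↦4, 1↦1, 2↦3, 3↦1, 4↦0, 5↦5, 6↦0]  zeros at y ∈ {4, 6}
  x = 1: [0↦2, 1↦4, 2↦0, 3↦2, 4↦1, 5↦2, 6↦3]  zeros at y ∈ {2}
  x = 2: [0↦5, 1↦2, 2↦3, 3↦6, 4↦2, 5↦3, 6↦0]  zeros at y ∈ {6}
  x = 3: [0↦1, 1↦4, 2↦0, 3↦1, 4↦5, 5↦3, 6↦0]  zeros at y ∈ {2, 6}
  x = 4: [0↦6, 1↦5, 2↦0, 3↦3, 4↦5, 5↦4, 6↦5]  zeros at y ∈ {2}
  x = 5: [0↦1, 1↦0, 2↦5, 3↦0, 4↦4, 5↦1, 6↦3]  zeros at y ∈ {1, 3}
  x = 6: [0↦2, 1↦5, 2↦3, 3↦1, 4↦4, 5↦3, 6↦3]  zeros at y ∈ ∅
Collecting zeros: affine points = {(0, 4), (0, 6), (1, 2), (2, 6), (3, 2), (3, 6), (4, 2), (5, 1), (5, 3)}.
Total count |C(F_7)_aff| = 9.


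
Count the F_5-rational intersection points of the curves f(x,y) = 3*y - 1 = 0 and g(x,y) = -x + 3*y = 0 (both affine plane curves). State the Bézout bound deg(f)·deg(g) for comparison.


Common zeros: {(1, 2)}; count = 1; Bézout bound = 1.

deg(f) = 1, deg(g) = 1, so Bézout bound = 1.
Scan x ∈ F_5. For each x, list the y ∈ F_5 with f(x, y) ≡ 0 and those with g(x, y) ≡ 0 (mod 5); the common zeros in that column are the intersection.
  x = 0: f ≡ 0 at y ∈ {2}; g ≡ 0 at y ∈ {0}; common: ∅.
  x = 1: f ≡ 0 at y ∈ {2}; g ≡ 0 at y ∈ {2}; common: {2}.
  x = 2: f ≡ 0 at y ∈ {2}; g ≡ 0 at y ∈ {4}; common: ∅.
  x = 3: f ≡ 0 at y ∈ {2}; g ≡ 0 at y ∈ {1}; common: ∅.
  x = 4: f ≡ 0 at y ∈ {2}; g ≡ 0 at y ∈ {3}; common: ∅.
Collecting: common zeros = {(1, 2)}, so the count is 1.
Comparison with the Bézout bound: 1 ≤ 1 = deg(f)·deg(g), as expected for curves with no common component (the bound is attained).


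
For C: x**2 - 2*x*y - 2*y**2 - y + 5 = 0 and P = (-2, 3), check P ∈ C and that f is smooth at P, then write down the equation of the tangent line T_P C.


Tangent line at P: -10*x - 9*y + 7 = 0.

Step 1: f(-2, 3) = 0, so P lies on C.
Step 2: partial derivatives
  f_x(x, y) = 2*x - 2*y, f_y(x, y) = -2*x - 4*y - 1.
  f_x(P) = -10, f_y(P) = -9 (gradient nonzero, so P is smooth).
Step 3: tangent line at P: -10·(x − -2) + -9·(y − 3) = 0.
Expanding: -10*x - 9*y + 7 = 0.


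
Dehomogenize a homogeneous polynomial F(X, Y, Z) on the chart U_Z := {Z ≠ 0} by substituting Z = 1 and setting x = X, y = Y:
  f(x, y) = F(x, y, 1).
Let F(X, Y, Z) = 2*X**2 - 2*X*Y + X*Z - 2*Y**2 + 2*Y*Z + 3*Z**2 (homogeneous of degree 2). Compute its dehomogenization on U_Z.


f(x, y) = 2*x**2 - 2*x*y + x - 2*y**2 + 2*y + 3

On U_Z we set Z = 1. Each monomial c·X^i·Y^j·Z^k in F becomes c·x^i·y^j·1^k = c·x^i·y^j.
Substituting Z = 1: F(X, Y, 1) = 2*x**2 - 2*x*y + x - 2*y**2 + 2*y + 3.
Note: deg(f) ≤ deg(F) = 2; strict inequality happens when F is divisible by Z (lost terms).


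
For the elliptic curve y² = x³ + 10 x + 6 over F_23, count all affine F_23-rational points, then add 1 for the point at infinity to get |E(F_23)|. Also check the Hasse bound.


Affine points = {(0, 11), (0, 12), (4, 8), (4, 15), (6, 11), (6, 12), (8, 0), (10, 5), (10, 18), (15, 9), (15, 14), (17, 11), (17, 12), (20, 8), (20, 15), (21, 1), (21, 22), (22, 8), (22, 15)}; affine count = 19; |E(F_23)| = 20.

Discriminant check: Δ ∝ 4a³ + 27b² = 4·10³ + 27·6² = 4·1000 + 27·36 ≡ 4 (mod 23). Nonzero ⇒ E is nonsingular.
For each x ∈ F_23, compute rhs = x³ + 10·x + 6 mod 23, then count y ∈ F_23 with y² ≡ rhs.
  x = 0: rhs = 6, matching y values: 11, 12 (2 points).
  x = 1: rhs = 17, matching y values: none (0 points).
  x = 2: rhs = 11, matching y values: none (0 points).
  x = 3: rhs = 17, matching y values: none (0 points).
  x = 4: rhs = 18, matching y values: 8, 15 (2 points).
  x = 5: rhs = 20, matching y values: none (0 points).
  x = 6: rhs = 6, matching y values: 11, 12 (2 points).
  x = 7: rhs = 5, matching y values: none (0 points).
  x = 8: rhs = 0, matching y values: 0 (1 points).
  x = 9: rhs = 20, matching y values: none (0 points).
  x = 10: rhs = 2, matching y values: 5, 18 (2 points).
  x = 11: rhs = 21, matching y values: none (0 points).
  x = 12: rhs = 14, matching y values: none (0 points).
  x = 13: rhs = 10, matching y values: none (0 points).
  x = 14: rhs = 15, matching y values: none (0 points).
  x = 15: rhs = 12, matching y values: 9, 14 (2 points).
  x = 16: rhs = 7, matching y values: none (0 points).
  x = 17: rhs = 6, matching y values: 11, 12 (2 points).
  x = 18: rhs = 15, matching y values: none (0 points).
  x = 19: rhs = 17, matching y values: none (0 points).
  x = 20: rhs = 18, matching y values: 8, 15 (2 points).
  x = 21: rhs = 1, matching y values: 1, 22 (2 points).
  x = 22: rhs = 18, matching y values: 8, 15 (2 points).
Total affine count: 19.
Full point count |E(F_23)| = 19 + 1 = 20.
Hasse bound: |20 − (23+1)| = |-4| = 4 ≤ 2√23 ≈ 9.5917 ✓.


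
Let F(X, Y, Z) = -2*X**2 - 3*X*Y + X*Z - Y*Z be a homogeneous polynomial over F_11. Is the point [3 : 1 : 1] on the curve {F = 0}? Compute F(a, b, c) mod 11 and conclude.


F(3,1,1) ≡ 8 (mod 11); P is NOT on the curve.

Evaluate F(3, 1, 1) term-by-term (mod 11).
  -2*X**2 ↦ -2·9·1·1 = -18
  -3*X*Y ↦ -3·3·1·1 = -9
  X*Z ↦ 1·3·1·1 = 3
  -Y*Z ↦ -1·1·1·1 = -1
Sum: F(3, 1, 1) = (-18) + (-9) + (3) + (-1) = -25.
Reducing mod 11: -25 ≡ 8 (mod 11).
Since F(a, b, c) ≡ 8 ≠ 0 (mod 11), P does NOT lie on the curve.


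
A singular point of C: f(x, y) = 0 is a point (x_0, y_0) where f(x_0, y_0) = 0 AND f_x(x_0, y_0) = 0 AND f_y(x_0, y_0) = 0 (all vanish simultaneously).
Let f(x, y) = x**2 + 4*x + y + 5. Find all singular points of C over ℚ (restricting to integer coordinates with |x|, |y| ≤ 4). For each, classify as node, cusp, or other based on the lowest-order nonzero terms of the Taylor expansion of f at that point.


No singular points in the scanned grid; C is smooth there.

Compute partial derivatives:
  f_x = 2*x + 4.
  f_y = 1.
f_y = 1 is a nonzero constant, so f_y never vanishes: no point (x, y) can satisfy f = f_x = f_y = 0. In particular no (x, y) ∈ {−4, ..., 4}² is singular; the curve is smooth.


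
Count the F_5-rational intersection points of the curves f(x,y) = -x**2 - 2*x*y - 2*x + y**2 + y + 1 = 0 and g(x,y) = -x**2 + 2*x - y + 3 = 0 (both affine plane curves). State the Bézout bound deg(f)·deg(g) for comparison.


Common zeros: {(1, 4)}; count = 1; Bézout bound = 4.

deg(f) = 2, deg(g) = 2, so Bézout bound = 4.
Scan x ∈ F_5. For each x, list the y ∈ F_5 with f(x, y) ≡ 0 and those with g(x, y) ≡ 0 (mod 5); the common zeros in that column are the intersection.
  x = 0: f ≡ 0 at y ∈ ∅; g ≡ 0 at y ∈ {3}; common: ∅.
  x = 1: f ≡ 0 at y ∈ {2, 4}; g ≡ 0 at y ∈ {4}; common: {4}.
  x = 2: f ≡ 0 at y ∈ ∅; g ≡ 0 at y ∈ {3}; common: ∅.
  x = 3: f ≡ 0 at y ∈ {2, 3}; g ≡ 0 at y ∈ {0}; common: ∅.
  x = 4: f ≡ 0 at y ∈ {3, 4}; g ≡ 0 at y ∈ {0}; common: ∅.
Collecting: common zeros = {(1, 4)}, so the count is 1.
Comparison with the Bézout bound: 1 ≤ 4 = deg(f)·deg(g), as expected for curves with no common component (the affine F_5-count falls short of the bound because intersections may lie at infinity, over extension fields, or carry multiplicity).


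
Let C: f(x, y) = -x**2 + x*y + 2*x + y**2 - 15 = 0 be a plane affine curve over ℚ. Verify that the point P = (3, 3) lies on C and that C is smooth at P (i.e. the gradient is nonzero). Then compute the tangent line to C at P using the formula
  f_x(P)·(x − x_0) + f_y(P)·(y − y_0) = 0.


Tangent line at P: -x + 9*y - 24 = 0.

Step 1: f(3, 3) = 0, so P lies on C.
Step 2: partial derivatives
  f_x(x, y) = -2*x + y + 2, f_y(x, y) = x + 2*y.
  f_x(P) = -1, f_y(P) = 9 (gradient nonzero, so P is smooth).
Step 3: tangent line at P: -1·(x − 3) + 9·(y − 3) = 0.
Expanding: -x + 9*y - 24 = 0.


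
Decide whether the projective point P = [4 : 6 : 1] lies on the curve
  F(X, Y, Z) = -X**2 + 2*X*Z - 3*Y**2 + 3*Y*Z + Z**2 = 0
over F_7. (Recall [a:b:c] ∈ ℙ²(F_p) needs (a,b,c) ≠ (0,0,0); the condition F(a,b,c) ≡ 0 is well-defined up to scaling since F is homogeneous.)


F(4,6,1) ≡ 1 (mod 7); P is NOT on the curve.

Evaluate F(4, 6, 1) term-by-term (mod 7).
  -X**2 ↦ -1·16·1·1 = -16
  2*X*Z ↦ 2·4·1·1 = 8
  -3*Y**2 ↦ -3·1·36·1 = -108
  3*Y*Z ↦ 3·1·6·1 = 18
  Z**2 ↦ 1·1·1·1 = 1
Sum: F(4, 6, 1) = (-16) + (8) + (-108) + (18) + (1) = -97.
Reducing mod 7: -97 ≡ 1 (mod 7).
Since F(a, b, c) ≡ 1 ≠ 0 (mod 7), P does NOT lie on the curve.


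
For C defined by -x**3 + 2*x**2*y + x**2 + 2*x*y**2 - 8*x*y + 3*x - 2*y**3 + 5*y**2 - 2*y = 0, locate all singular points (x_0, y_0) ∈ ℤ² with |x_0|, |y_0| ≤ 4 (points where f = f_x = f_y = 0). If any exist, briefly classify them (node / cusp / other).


Singular points: {(1, 1)}; classification: cusp.

Compute partial derivatives:
  f_x = -3*x**2 + 4*x*y + 2*x + 2*y**2 - 8*y + 3.
  f_y = 2*x**2 + 4*x*y - 8*x - 6*y**2 + 10*y - 2.
Scan x_0 ∈ {−4, ..., 4}. For each x_0, f_y(x_0, y) is a polynomial in y; find its integer roots y ∈ {−4, ..., 4}, then test f_x and f at those candidates.
  x = -4: f_y(-4, y) = -6*y**2 - 6*y + 62; no integer root y with |y| ≤ 4.
  x = -3: f_y(-3, y) = -6*y**2 - 2*y + 40; no integer root y with |y| ≤ 4.
  x = -2: f_y(-2, y) = -6*y**2 + 2*y + 22; no integer root y with |y| ≤ 4.
  x = -1: f_y(-1, y) = -6*y**2 + 6*y + 8; no integer root y with |y| ≤ 4.
  x = 0: f_y(0, y) = -6*y**2 + 10*y - 2; no integer root y with |y| ≤ 4.
  x = 1: f_y(1, y) = -6*y**2 + 14*y - 8; vanishes at y ∈ {1}. (1, 1): f_x = 0, f = 0 — SINGULAR.
  x = 2: f_y(2, y) = -6*y**2 + 18*y - 10; no integer root y with |y| ≤ 4.
  x = 3: f_y(3, y) = -6*y**2 + 22*y - 8; no integer root y with |y| ≤ 4.
  x = 4: f_y(4, y) = -6*y**2 + 26*y - 2; no integer root y with |y| ≤ 4.
Only singular point on the grid: (1, 1).
Classify: substitute x = 1 + u, y = 1 + v and expand: f = -u**3 + 2*u**2*v + 2*u*v**2 - 2*v**3 + v**2.
No constant or linear terms (consistent with a singular point). Quadratic part: v**2. Cubic part: -u**3 + 2*u**2*v + 2*u*v**2 - 2*v**3.
The quadratic part v**2 is a perfect square, so there is a single (double) tangent line v = 0, i.e. y = 1. Restricting the cubic part to that line (v = 0) leaves -u**3 ≠ 0, so f is not divisible by v and the branch is v² ≈ u**3 to lowest order — this is a cusp.
Classification: cusp.


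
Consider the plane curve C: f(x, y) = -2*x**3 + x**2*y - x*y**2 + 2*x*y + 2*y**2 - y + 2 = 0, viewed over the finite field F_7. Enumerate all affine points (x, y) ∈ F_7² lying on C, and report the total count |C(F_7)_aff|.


Affine F_7-points: {(1, 0), (1, 5), (2, 0), (2, 1), (2, 2), (2, 3), (2, 4), (2, 5), (2, 6), (3, 2), (3, 5), (4, 0), (4, 1), (5, 1)}; count = 14.

For each of the 49 pairs (x, y) ∈ F_7², evaluate f(x, y) mod 7. Record the zeros.
  x = 0: [0↦2, 1↦3, 2↦1, 3↦3, 4↦2, 5↦5, 6↦5]  zeros at y ∈ ∅
  x = 1: [0↦0, 1↦3, 2↦1, 3↦1, 4↦3, 5↦0, 6↦6]  zeros at y ∈ {0, 5}
  x = 2: [0↦0, 1↦0, 2↦0, 3↦0, 4↦0, 5↦0, 6↦0]  zeros at y ∈ {0, 1, 2, 3, 4, 5, 6}
  x = 3: [0↦4, 1↦3, 2↦0, 3↦2, 4↦2, 5↦0, 6↦3]  zeros at y ∈ {2, 5}
  x = 4: [0↦0, 1↦0, 2↦3, 3↦2, 4↦4, 5↦2, 6↦3]  zeros at y ∈ {0, 1}
  x = 5: [0↦4, 1↦0, 2↦4, 3↦2, 4↦1, 5↦1, 6↦2]  zeros at y ∈ {1}
  x = 6: [0↦4, 1↦5, 2↦5, 3↦4, 4↦2, 5↦6, 6↦2]  zeros at y ∈ ∅
Collecting zeros: affine points = {(1, 0), (1, 5), (2, 0), (2, 1), (2, 2), (2, 3), (2, 4), (2, 5), (2, 6), (3, 2), (3, 5), (4, 0), (4, 1), (5, 1)}.
Total count |C(F_7)_aff| = 14.
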